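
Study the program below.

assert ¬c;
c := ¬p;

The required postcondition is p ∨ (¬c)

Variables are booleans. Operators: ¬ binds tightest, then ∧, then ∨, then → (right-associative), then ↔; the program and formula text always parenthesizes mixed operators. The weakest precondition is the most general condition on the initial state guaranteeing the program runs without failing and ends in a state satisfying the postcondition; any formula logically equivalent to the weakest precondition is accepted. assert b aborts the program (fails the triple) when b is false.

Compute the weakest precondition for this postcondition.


Working backward. After the program, p ∨ (¬c) must hold.
Before c := ¬p: p
Before assert ¬c: (¬c) ∧ p
Answer: WP = (¬c) ∧ p


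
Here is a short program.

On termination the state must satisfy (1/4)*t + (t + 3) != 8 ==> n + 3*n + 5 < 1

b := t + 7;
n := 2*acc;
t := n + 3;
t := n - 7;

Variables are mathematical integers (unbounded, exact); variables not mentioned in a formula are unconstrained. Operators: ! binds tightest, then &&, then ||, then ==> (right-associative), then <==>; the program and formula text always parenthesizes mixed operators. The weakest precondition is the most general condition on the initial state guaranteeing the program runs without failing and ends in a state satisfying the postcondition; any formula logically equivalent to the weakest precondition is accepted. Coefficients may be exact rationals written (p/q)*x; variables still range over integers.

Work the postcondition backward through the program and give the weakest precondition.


Working backward. After the program, the postcondition (1/4)*t + (t + 3) != 8 ==> n + 3*n + 5 < 1 must hold; in canonical form it is (5/4)*t != 5 ==> 4*n < -4.
Before t := n - 7: (5/4)*n != 55/4 ==> 4*n < -4
Before t := n + 3: (5/4)*n != 55/4 ==> 4*n < -4
Before n := 2*acc: (5/2)*acc != 55/4 ==> 8*acc < -4
Before b := t + 7: (5/2)*acc != 55/4 ==> 8*acc < -4
Answer: WP = (5/2)*acc != 55/4 ==> 8*acc < -4


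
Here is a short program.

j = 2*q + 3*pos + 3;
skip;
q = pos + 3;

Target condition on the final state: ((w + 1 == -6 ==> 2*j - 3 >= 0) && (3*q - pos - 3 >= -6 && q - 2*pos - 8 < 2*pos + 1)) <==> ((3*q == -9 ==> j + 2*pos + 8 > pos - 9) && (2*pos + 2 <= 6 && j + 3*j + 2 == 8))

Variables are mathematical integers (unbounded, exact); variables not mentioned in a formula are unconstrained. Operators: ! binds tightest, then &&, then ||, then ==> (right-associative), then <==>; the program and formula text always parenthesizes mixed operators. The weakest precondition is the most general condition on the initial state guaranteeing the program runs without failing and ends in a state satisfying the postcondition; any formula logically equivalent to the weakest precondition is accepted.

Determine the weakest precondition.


Working backward. After the program, the postcondition ((w + 1 == -6 ==> 2*j - 3 >= 0) && (3*q - pos - 3 >= -6 && q - 2*pos - 8 < 2*pos + 1)) <==> ((3*q == -9 ==> j + 2*pos + 8 > pos - 9) && (2*pos + 2 <= 6 && j + 3*j + 2 == 8)) must hold; in canonical form it is ((w == -7 ==> 2*j >= 3) && 3*q >= pos - 3 && q < 4*pos + 9) <==> ((3*q == -9 ==> j + pos > -17) && 2*pos <= 4 && 4*j == 6).
Before q := pos + 3: ((w == -7 ==> 2*j >= 3) && 2*pos >= -12 && 3*pos > -6) <==> ((3*pos == -18 ==> j + pos > -17) && 2*pos <= 4 && 4*j == 6)
Before skip: ((w == -7 ==> 2*j >= 3) && 2*pos >= -12 && 3*pos > -6) <==> ((3*pos == -18 ==> j + pos > -17) && 2*pos <= 4 && 4*j == 6)
Before j := 2*q + 3*pos + 3: ((w == -7 ==> 6*pos + 4*q >= -3) && 2*pos >= -12 && 3*pos > -6) <==> ((3*pos == -18 ==> 4*pos + 2*q > -20) && 2*pos <= 4 && 12*pos + 8*q == -6)
Answer: WP = ((w == -7 ==> 6*pos + 4*q >= -3) && 2*pos >= -12 && 3*pos > -6) <==> ((3*pos == -18 ==> 4*pos + 2*q > -20) && 2*pos <= 4 && 12*pos + 8*q == -6)


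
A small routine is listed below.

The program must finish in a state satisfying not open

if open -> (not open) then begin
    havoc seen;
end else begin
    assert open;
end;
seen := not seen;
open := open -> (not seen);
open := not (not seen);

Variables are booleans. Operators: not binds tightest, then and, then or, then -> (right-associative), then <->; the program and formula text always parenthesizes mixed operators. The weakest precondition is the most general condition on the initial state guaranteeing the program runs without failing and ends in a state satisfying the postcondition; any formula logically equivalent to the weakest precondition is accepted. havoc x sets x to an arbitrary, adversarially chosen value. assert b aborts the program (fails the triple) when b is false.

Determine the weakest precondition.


Working backward. After the program, not open must hold.
Before open := not (not seen): not seen
Before open := open -> (not seen): not seen
Before seen := not seen: seen
Then branch requires false; else branch requires open and seen.
Before the if: (not (open -> (not open))) and ((not (open -> (not open))) -> (open and seen))
Answer: WP = (not (open -> (not open))) and ((not (open -> (not open))) -> (open and seen))


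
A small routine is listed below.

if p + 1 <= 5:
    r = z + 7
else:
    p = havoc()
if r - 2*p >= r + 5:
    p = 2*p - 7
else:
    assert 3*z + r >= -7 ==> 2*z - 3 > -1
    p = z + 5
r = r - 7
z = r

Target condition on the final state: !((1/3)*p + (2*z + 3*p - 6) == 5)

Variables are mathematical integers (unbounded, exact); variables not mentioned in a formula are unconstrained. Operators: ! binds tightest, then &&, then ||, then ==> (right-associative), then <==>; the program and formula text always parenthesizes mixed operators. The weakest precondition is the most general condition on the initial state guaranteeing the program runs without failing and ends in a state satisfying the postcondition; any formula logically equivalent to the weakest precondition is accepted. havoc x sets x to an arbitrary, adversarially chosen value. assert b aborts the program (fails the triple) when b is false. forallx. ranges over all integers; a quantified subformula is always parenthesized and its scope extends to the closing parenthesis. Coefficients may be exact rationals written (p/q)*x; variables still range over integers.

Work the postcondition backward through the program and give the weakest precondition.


Working backward. After the program, the postcondition !((1/3)*p + (2*z + 3*p - 6) == 5) must hold; in canonical form it is !((10/3)*p + 2*z == 11).
Before z := r: !((10/3)*p + 2*r == 11)
Before r := r - 7: !((10/3)*p + 2*r == 25)
Then branch requires !((20/3)*p + 2*r == 145/3); else branch requires (r + 3*z >= -7 ==> 2*z > 2) && (!(2*r + (10/3)*z == 25/3)).
Before the if: (2*p <= -5 ==> (!((20/3)*p + 2*r == 145/3))) && ((!(2*p <= -5)) ==> ((r + 3*z >= -7 ==> 2*z > 2) && (!(2*r + (10/3)*z == 25/3))))
Then branch requires (2*p <= -5 ==> (!((20/3)*p + 2*z == 103/3))) && ((!(2*p <= -5)) ==> ((4*z >= -14 ==> 2*z > 2) && (!((16/3)*z == -17/3)))); else branch requires forall p_1. ((2*p_1 <= -5 ==> (!((20/3)*p_1 + 2*r == 145/3))) && ((!(2*p_1 <= -5)) ==> ((r + 3*z >= -7 ==> 2*z > 2) && (!(2*r + (10/3)*z == 25/3))))).
Before the if: (p <= 4 ==> ((2*p <= -5 ==> (!((20/3)*p + 2*z == 103/3))) && ((!(2*p <= -5)) ==> ((4*z >= -14 ==> 2*z > 2) && (!((16/3)*z == -17/3)))))) && ((!(p <= 4)) ==> (forall p_1. ((2*p_1 <= -5 ==> (!((20/3)*p_1 + 2*r == 145/3))) && ((!(2*p_1 <= -5)) ==> ((r + 3*z >= -7 ==> 2*z > 2) && (!(2*r + (10/3)*z == 25/3)))))))
Answer: WP = (p <= 4 ==> ((2*p <= -5 ==> (!((20/3)*p + 2*z == 103/3))) && ((!(2*p <= -5)) ==> ((4*z >= -14 ==> 2*z > 2) && (!((16/3)*z == -17/3)))))) && ((!(p <= 4)) ==> (forall p_1. ((2*p_1 <= -5 ==> (!((20/3)*p_1 + 2*r == 145/3))) && ((!(2*p_1 <= -5)) ==> ((r + 3*z >= -7 ==> 2*z > 2) && (!(2*r + (10/3)*z == 25/3)))))))


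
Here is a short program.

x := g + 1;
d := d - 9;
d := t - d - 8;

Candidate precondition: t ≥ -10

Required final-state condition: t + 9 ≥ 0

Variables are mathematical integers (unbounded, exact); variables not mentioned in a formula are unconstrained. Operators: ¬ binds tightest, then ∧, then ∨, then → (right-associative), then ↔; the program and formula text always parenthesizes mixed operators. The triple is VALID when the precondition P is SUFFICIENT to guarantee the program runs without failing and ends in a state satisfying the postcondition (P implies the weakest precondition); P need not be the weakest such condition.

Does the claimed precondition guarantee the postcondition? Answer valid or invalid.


Working backward. After the program, the postcondition t + 9 ≥ 0 must hold; in canonical form it is t ≥ -9.
Before d := t - d - 8: t ≥ -9
Before d := d - 9: t ≥ -9
Before x := g + 1: t ≥ -9
The weakest precondition is t ≥ -9.
Check whether t ≥ -10 implies it.
Countermodel: at the initial state t = -10, the precondition holds but the weakest precondition fails.
Answer: invalid


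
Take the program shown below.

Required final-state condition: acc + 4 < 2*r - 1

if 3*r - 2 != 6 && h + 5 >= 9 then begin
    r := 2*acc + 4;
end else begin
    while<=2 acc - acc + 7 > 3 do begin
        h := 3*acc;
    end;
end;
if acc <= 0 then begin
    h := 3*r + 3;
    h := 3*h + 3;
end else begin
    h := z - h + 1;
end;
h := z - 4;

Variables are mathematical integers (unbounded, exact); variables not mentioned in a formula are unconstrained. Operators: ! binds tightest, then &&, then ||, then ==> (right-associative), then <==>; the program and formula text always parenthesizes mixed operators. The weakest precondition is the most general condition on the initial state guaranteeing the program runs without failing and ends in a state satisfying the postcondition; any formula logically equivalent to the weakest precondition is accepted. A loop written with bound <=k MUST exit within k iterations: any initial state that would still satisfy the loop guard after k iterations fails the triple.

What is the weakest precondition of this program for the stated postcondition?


Working backward. After the program, the postcondition acc + 4 < 2*r - 1 must hold; in canonical form it is acc < 2*r - 5.
Before h := z - 4: acc < 2*r - 5
Then branch requires acc < 2*r - 5; else branch requires acc < 2*r - 5.
Before the if: (acc <= 0 ==> acc < 2*r - 5) && ((!(acc <= 0)) ==> acc < 2*r - 5)
Then branch requires (acc <= 0 ==> 3*acc > -3) && ((!(acc <= 0)) ==> 3*acc > -3); else branch requires false.
Before the if: ((3*r != 8 && h >= 4) ==> ((acc <= 0 ==> 3*acc > -3) && ((!(acc <= 0)) ==> 3*acc > -3))) && 3*r != 8 && h >= 4
Answer: WP = ((3*r != 8 && h >= 4) ==> ((acc <= 0 ==> 3*acc > -3) && ((!(acc <= 0)) ==> 3*acc > -3))) && 3*r != 8 && h >= 4


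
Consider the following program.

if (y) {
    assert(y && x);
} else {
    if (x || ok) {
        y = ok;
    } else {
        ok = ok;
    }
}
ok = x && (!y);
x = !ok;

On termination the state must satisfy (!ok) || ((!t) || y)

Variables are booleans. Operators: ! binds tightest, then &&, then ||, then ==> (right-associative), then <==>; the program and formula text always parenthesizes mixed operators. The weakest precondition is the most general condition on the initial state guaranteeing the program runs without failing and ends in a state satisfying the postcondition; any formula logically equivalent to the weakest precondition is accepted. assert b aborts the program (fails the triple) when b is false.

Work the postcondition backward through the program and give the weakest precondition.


Working backward. After the program, the postcondition (!ok) || ((!t) || y) must hold; in canonical form it is (!ok) || (!t) || y.
Before x := !ok: (!ok) || (!t) || y
Before ok := x && (!y): (!(x && (!y))) || (!t) || y
Then branch requires y && x && ((!(x && (!y))) || (!t) || y); else branch requires ((x || ok) ==> ((!(x && (!ok))) || (!t) || ok)) && ((!(x || ok)) ==> ((!(x && (!y))) || (!t) || y)).
Before the if: (y ==> (y && x && ((!(x && (!y))) || (!t) || y))) && ((!y) ==> (((x || ok) ==> ((!(x && (!ok))) || (!t) || ok)) && ((!(x || ok)) ==> ((!(x && (!y))) || (!t) || y))))
Answer: WP = (y ==> (y && x && ((!(x && (!y))) || (!t) || y))) && ((!y) ==> (((x || ok) ==> ((!(x && (!ok))) || (!t) || ok)) && ((!(x || ok)) ==> ((!(x && (!y))) || (!t) || y))))


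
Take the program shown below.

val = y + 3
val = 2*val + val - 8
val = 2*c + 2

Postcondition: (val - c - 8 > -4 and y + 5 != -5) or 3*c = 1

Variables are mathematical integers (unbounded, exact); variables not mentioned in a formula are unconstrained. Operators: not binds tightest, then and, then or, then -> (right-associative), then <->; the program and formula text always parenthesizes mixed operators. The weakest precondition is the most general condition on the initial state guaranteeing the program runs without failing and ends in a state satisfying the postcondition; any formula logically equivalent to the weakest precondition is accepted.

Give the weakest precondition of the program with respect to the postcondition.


Working backward. After the program, the postcondition (val - c - 8 > -4 and y + 5 != -5) or 3*c = 1 must hold; in canonical form it is (val > c + 4 and y != -10) or 3*c = 1.
Before val := 2*c + 2: (c > 2 and y != -10) or 3*c = 1
Before val := 2*val + val - 8: (c > 2 and y != -10) or 3*c = 1
Before val := y + 3: (c > 2 and y != -10) or 3*c = 1
Answer: WP = (c > 2 and y != -10) or 3*c = 1


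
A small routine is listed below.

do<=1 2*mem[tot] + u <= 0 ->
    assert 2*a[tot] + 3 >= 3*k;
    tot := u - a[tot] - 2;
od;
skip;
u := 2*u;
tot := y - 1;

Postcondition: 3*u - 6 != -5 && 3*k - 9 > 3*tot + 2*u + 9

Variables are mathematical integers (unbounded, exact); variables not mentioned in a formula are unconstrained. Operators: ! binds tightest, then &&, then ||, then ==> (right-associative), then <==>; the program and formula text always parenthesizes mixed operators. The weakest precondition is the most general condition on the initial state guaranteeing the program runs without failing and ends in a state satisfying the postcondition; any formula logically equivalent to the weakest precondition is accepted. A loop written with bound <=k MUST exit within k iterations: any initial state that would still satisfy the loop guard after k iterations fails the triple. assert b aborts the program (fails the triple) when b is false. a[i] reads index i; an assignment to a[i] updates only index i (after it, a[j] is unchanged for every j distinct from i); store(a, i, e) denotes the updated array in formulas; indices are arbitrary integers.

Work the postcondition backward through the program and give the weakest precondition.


Working backward. After the program, the postcondition 3*u - 6 != -5 && 3*k - 9 > 3*tot + 2*u + 9 must hold; in canonical form it is 3*u != 1 && 3*k > 3*tot + 2*u + 18.
Before tot := y - 1: 3*u != 1 && 3*k > 2*u + 3*y + 15
Before u := 2*u: 6*u != 1 && 3*k > 4*u + 3*y + 15
Before skip: 6*u != 1 && 3*k > 4*u + 3*y + 15
Before the loop (bound <=1), unroll the exhaustion recursion (WP_0 = exit-now case; WP_j = one more guarded iteration, up to j = 1):
  WP_0: (!(2*mem[tot] + u <= 0)) && 6*u != 1 && 3*k > 4*u + 3*y + 15
  WP_1: (2*mem[tot] + u <= 0 ==> (2*a[tot] >= 3*k - 3 && (!(2*mem[-a[tot] + u - 2] + u <= 0)) && 6*u != 1 && 3*k > 4*u + 3*y + 15)) && ((!(2*mem[tot] + u <= 0)) ==> (6*u != 1 && 3*k > 4*u + 3*y + 15))
So before the loop: (2*mem[tot] + u <= 0 ==> (2*a[tot] >= 3*k - 3 && (!(2*mem[-a[tot] + u - 2] + u <= 0)) && 6*u != 1 && 3*k > 4*u + 3*y + 15)) && ((!(2*mem[tot] + u <= 0)) ==> (6*u != 1 && 3*k > 4*u + 3*y + 15))
Answer: WP = (2*mem[tot] + u <= 0 ==> (2*a[tot] >= 3*k - 3 && (!(2*mem[-a[tot] + u - 2] + u <= 0)) && 6*u != 1 && 3*k > 4*u + 3*y + 15)) && ((!(2*mem[tot] + u <= 0)) ==> (6*u != 1 && 3*k > 4*u + 3*y + 15))


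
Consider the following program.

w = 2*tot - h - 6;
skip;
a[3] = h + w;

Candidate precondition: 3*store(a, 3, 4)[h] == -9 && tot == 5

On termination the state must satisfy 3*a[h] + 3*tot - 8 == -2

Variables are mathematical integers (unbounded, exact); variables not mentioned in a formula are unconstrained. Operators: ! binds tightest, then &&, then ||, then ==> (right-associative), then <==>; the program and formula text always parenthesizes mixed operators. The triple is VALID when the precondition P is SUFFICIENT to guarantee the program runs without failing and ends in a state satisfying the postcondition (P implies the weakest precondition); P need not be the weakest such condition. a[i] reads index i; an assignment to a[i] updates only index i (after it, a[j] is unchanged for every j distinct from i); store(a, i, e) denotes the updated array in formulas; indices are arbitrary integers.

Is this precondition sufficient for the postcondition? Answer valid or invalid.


Working backward. After the program, the postcondition 3*a[h] + 3*tot - 8 == -2 must hold; in canonical form it is 3*a[h] + 3*tot == 6.
Before a[3] := h + w: 3*store(a, 3, h + w)[h] + 3*tot == 6
Before skip: 3*store(a, 3, h + w)[h] + 3*tot == 6
Before w := 2*tot - h - 6: 3*store(a, 3, 2*tot - 6)[h] + 3*tot == 6
The weakest precondition is 3*store(a, 3, 2*tot - 6)[h] + 3*tot == 6.
Check whether 3*store(a, 3, 4)[h] == -9 && tot == 5 implies it.
Every state satisfying the precondition satisfies the weakest precondition: the implication holds.
Answer: valid


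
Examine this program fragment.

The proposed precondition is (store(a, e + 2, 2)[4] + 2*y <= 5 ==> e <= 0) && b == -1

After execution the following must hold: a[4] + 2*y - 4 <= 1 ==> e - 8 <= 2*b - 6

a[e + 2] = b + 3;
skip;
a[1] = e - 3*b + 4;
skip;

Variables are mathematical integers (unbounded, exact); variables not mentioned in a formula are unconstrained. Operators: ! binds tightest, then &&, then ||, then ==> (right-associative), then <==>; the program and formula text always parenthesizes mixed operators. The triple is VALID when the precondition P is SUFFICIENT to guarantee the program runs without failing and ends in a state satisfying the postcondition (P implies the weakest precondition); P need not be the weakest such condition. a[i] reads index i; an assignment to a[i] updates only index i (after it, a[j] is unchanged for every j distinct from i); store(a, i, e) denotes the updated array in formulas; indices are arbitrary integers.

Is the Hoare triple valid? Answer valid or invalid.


Working backward. After the program, the postcondition a[4] + 2*y - 4 <= 1 ==> e - 8 <= 2*b - 6 must hold; in canonical form it is a[4] + 2*y <= 5 ==> e <= 2*b + 2.
Before skip: a[4] + 2*y <= 5 ==> e <= 2*b + 2
Before a[1] := e - 3*b + 4: a[4] + 2*y <= 5 ==> e <= 2*b + 2
Before skip: a[4] + 2*y <= 5 ==> e <= 2*b + 2
Before a[e + 2] := b + 3: store(a, e + 2, b + 3)[4] + 2*y <= 5 ==> e <= 2*b + 2
The weakest precondition is store(a, e + 2, b + 3)[4] + 2*y <= 5 ==> e <= 2*b + 2.
Check whether (store(a, e + 2, 2)[4] + 2*y <= 5 ==> e <= 0) && b == -1 implies it.
Every state satisfying the precondition satisfies the weakest precondition: the implication holds.
Answer: valid


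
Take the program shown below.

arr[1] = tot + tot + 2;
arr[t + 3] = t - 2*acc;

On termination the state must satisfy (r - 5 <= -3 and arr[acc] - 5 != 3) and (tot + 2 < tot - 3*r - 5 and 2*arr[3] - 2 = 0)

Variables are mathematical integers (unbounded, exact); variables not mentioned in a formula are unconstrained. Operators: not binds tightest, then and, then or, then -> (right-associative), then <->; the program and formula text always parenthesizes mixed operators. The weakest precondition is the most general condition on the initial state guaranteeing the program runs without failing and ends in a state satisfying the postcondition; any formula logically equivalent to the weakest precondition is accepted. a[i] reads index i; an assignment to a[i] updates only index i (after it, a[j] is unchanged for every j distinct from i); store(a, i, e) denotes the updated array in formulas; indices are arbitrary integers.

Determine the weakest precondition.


Working backward. After the program, the postcondition (r - 5 <= -3 and arr[acc] - 5 != 3) and (tot + 2 < tot - 3*r - 5 and 2*arr[3] - 2 = 0) must hold; in canonical form it is r <= 2 and arr[acc] != 8 and 3*r < -7 and 2*arr[3] = 2.
Before arr[t + 3] := t - 2*acc: r <= 2 and store(arr, t + 3, -2*acc + t)[acc] != 8 and 3*r < -7 and 2*store(arr, t + 3, -2*acc + t)[3] = 2
Before arr[1] := tot + tot + 2: r <= 2 and store(store(arr, 1, 2*tot + 2), t + 3, -2*acc + t)[acc] != 8 and 3*r < -7 and 2*store(store(arr, 1, 2*tot + 2), t + 3, -2*acc + t)[3] = 2
Answer: WP = r <= 2 and store(store(arr, 1, 2*tot + 2), t + 3, -2*acc + t)[acc] != 8 and 3*r < -7 and 2*store(store(arr, 1, 2*tot + 2), t + 3, -2*acc + t)[3] = 2


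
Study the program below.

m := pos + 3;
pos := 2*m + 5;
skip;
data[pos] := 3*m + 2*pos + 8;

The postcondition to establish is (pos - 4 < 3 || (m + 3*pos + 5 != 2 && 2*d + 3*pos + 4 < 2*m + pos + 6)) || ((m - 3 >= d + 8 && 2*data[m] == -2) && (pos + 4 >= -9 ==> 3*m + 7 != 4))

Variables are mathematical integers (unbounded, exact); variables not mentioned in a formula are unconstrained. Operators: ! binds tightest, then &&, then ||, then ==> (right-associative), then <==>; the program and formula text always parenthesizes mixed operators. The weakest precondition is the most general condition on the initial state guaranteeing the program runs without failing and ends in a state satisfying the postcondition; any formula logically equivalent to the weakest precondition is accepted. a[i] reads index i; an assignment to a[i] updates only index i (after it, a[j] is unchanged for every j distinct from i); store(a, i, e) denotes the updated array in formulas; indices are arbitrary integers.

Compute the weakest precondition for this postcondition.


Working backward. After the program, the postcondition (pos - 4 < 3 || (m + 3*pos + 5 != 2 && 2*d + 3*pos + 4 < 2*m + pos + 6)) || ((m - 3 >= d + 8 && 2*data[m] == -2) && (pos + 4 >= -9 ==> 3*m + 7 != 4)) must hold; in canonical form it is pos < 7 || (m + 3*pos != -3 && 2*d + 2*pos < 2*m + 2) || (m >= d + 11 && 2*data[m] == -2 && (pos >= -13 ==> 3*m != -3)).
Before data[pos] := 3*m + 2*pos + 8: pos < 7 || (m + 3*pos != -3 && 2*d + 2*pos < 2*m + 2) || (m >= d + 11 && 2*store(data, pos, 3*m + 2*pos + 8)[m] == -2 && (pos >= -13 ==> 3*m != -3))
Before skip: pos < 7 || (m + 3*pos != -3 && 2*d + 2*pos < 2*m + 2) || (m >= d + 11 && 2*store(data, pos, 3*m + 2*pos + 8)[m] == -2 && (pos >= -13 ==> 3*m != -3))
Before pos := 2*m + 5: 2*m < 2 || (7*m != -18 && 2*d + 2*m < -8) || (m >= d + 11 && 2*store(data, 2*m + 5, 7*m + 18)[m] == -2 && (2*m >= -18 ==> 3*m != -3))
Before m := pos + 3: 2*pos < -4 || (7*pos != -39 && 2*d + 2*pos < -14) || (pos >= d + 8 && 2*store(data, 2*pos + 11, 7*pos + 39)[pos + 3] == -2 && (2*pos >= -24 ==> 3*pos != -12))
Answer: WP = 2*pos < -4 || (7*pos != -39 && 2*d + 2*pos < -14) || (pos >= d + 8 && 2*store(data, 2*pos + 11, 7*pos + 39)[pos + 3] == -2 && (2*pos >= -24 ==> 3*pos != -12))


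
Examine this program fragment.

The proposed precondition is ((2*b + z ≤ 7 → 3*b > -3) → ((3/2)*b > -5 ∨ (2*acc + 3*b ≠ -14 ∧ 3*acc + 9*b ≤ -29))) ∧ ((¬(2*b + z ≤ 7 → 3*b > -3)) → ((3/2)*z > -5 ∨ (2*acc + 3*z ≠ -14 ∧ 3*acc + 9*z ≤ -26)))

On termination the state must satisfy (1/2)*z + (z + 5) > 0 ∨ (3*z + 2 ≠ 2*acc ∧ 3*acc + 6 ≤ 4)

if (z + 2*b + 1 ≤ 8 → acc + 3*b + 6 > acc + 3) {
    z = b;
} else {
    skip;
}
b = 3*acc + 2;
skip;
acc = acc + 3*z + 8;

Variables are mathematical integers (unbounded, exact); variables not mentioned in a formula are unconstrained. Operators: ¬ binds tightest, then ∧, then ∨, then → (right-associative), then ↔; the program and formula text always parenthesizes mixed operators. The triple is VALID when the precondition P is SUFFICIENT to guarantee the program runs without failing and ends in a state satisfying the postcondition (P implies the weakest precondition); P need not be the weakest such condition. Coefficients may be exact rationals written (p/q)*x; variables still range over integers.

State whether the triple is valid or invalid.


Working backward. After the program, the postcondition (1/2)*z + (z + 5) > 0 ∨ (3*z + 2 ≠ 2*acc ∧ 3*acc + 6 ≤ 4) must hold; in canonical form it is (3/2)*z > -5 ∨ (3*z ≠ 2*acc - 2 ∧ 3*acc ≤ -2).
Before acc := acc + 3*z + 8: (3/2)*z > -5 ∨ (2*acc + 3*z ≠ -14 ∧ 3*acc + 9*z ≤ -26)
Before skip: (3/2)*z > -5 ∨ (2*acc + 3*z ≠ -14 ∧ 3*acc + 9*z ≤ -26)
Before b := 3*acc + 2: (3/2)*z > -5 ∨ (2*acc + 3*z ≠ -14 ∧ 3*acc + 9*z ≤ -26)
Then branch requires (3/2)*b > -5 ∨ (2*acc + 3*b ≠ -14 ∧ 3*acc + 9*b ≤ -26); else branch requires (3/2)*z > -5 ∨ (2*acc + 3*z ≠ -14 ∧ 3*acc + 9*z ≤ -26).
Before the if: ((2*b + z ≤ 7 → 3*b > -3) → ((3/2)*b > -5 ∨ (2*acc + 3*b ≠ -14 ∧ 3*acc + 9*b ≤ -26))) ∧ ((¬(2*b + z ≤ 7 → 3*b > -3)) → ((3/2)*z > -5 ∨ (2*acc + 3*z ≠ -14 ∧ 3*acc + 9*z ≤ -26)))
The weakest precondition is ((2*b + z ≤ 7 → 3*b > -3) → ((3/2)*b > -5 ∨ (2*acc + 3*b ≠ -14 ∧ 3*acc + 9*b ≤ -26))) ∧ ((¬(2*b + z ≤ 7 → 3*b > -3)) → ((3/2)*z > -5 ∨ (2*acc + 3*z ≠ -14 ∧ 3*acc + 9*z ≤ -26))).
Check whether ((2*b + z ≤ 7 → 3*b > -3) → ((3/2)*b > -5 ∨ (2*acc + 3*b ≠ -14 ∧ 3*acc + 9*b ≤ -29))) ∧ ((¬(2*b + z ≤ 7 → 3*b > -3)) → ((3/2)*z > -5 ∨ (2*acc + 3*z ≠ -14 ∧ 3*acc + 9*z ≤ -26))) implies it.
Every state satisfying the precondition satisfies the weakest precondition: the implication holds.
Answer: valid


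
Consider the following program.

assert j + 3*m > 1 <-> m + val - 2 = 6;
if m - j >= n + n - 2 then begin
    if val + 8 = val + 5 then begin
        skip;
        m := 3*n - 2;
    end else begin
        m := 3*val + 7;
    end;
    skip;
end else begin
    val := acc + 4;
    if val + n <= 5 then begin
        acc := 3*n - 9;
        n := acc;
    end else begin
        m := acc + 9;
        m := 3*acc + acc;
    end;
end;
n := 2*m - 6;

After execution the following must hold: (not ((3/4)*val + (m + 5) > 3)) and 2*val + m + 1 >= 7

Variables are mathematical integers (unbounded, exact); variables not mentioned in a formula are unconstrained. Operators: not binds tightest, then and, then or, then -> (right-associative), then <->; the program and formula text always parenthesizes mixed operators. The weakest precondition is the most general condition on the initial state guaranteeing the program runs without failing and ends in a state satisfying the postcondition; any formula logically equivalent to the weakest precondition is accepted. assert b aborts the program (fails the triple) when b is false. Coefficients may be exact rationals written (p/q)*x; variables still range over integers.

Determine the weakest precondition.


Working backward. After the program, the postcondition (not ((3/4)*val + (m + 5) > 3)) and 2*val + m + 1 >= 7 must hold; in canonical form it is (not (m + (3/4)*val > -2)) and m + 2*val >= 6.
Before n := 2*m - 6: (not (m + (3/4)*val > -2)) and m + 2*val >= 6
Then branch requires (not ((15/4)*val > -9)) and 5*val >= -1; else branch requires (acc + n <= 1 -> ((not ((3/4)*acc + m > -5)) and 2*acc + m >= -2)) and ((not (acc + n <= 1)) -> ((not ((19/4)*acc > -5)) and 6*acc >= -2)).
Before the if: (m >= j + 2*n - 2 -> ((not ((15/4)*val > -9)) and 5*val >= -1)) and ((not (m >= j + 2*n - 2)) -> ((acc + n <= 1 -> ((not ((3/4)*acc + m > -5)) and 2*acc + m >= -2)) and ((not (acc + n <= 1)) -> ((not ((19/4)*acc > -5)) and 6*acc >= -2))))
Before assert j + 3*m > 1 <-> m + val - 2 = 6: (j + 3*m > 1 <-> m + val = 8) and (m >= j + 2*n - 2 -> ((not ((15/4)*val > -9)) and 5*val >= -1)) and ((not (m >= j + 2*n - 2)) -> ((acc + n <= 1 -> ((not ((3/4)*acc + m > -5)) and 2*acc + m >= -2)) and ((not (acc + n <= 1)) -> ((not ((19/4)*acc > -5)) and 6*acc >= -2))))
Answer: WP = (j + 3*m > 1 <-> m + val = 8) and (m >= j + 2*n - 2 -> ((not ((15/4)*val > -9)) and 5*val >= -1)) and ((not (m >= j + 2*n - 2)) -> ((acc + n <= 1 -> ((not ((3/4)*acc + m > -5)) and 2*acc + m >= -2)) and ((not (acc + n <= 1)) -> ((not ((19/4)*acc > -5)) and 6*acc >= -2))))


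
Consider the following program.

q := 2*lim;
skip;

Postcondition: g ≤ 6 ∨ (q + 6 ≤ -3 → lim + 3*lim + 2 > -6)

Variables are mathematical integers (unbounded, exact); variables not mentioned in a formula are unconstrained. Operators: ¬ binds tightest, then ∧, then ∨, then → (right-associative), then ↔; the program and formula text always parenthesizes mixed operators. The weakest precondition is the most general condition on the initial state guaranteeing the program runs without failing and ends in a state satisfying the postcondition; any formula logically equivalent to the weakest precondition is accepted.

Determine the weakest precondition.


Working backward. After the program, the postcondition g ≤ 6 ∨ (q + 6 ≤ -3 → lim + 3*lim + 2 > -6) must hold; in canonical form it is g ≤ 6 ∨ (q ≤ -9 → 4*lim > -8).
Before skip: g ≤ 6 ∨ (q ≤ -9 → 4*lim > -8)
Before q := 2*lim: g ≤ 6 ∨ (2*lim ≤ -9 → 4*lim > -8)
Answer: WP = g ≤ 6 ∨ (2*lim ≤ -9 → 4*lim > -8)


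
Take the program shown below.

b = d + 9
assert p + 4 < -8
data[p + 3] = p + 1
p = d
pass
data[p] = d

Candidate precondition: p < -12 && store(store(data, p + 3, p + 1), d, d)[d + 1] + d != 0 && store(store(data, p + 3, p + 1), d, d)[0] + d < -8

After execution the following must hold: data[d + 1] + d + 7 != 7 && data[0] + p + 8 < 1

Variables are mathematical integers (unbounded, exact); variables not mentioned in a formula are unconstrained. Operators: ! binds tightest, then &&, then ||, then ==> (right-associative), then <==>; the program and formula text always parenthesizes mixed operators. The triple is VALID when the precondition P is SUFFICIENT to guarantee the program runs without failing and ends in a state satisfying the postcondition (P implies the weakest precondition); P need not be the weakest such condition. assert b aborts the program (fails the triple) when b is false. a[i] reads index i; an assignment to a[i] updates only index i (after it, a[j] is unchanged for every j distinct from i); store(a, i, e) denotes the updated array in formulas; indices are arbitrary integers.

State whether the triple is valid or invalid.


Working backward. After the program, the postcondition data[d + 1] + d + 7 != 7 && data[0] + p + 8 < 1 must hold; in canonical form it is data[d + 1] + d != 0 && data[0] + p < -7.
Before data[p] := d: store(data, p, d)[d + 1] + d != 0 && store(data, p, d)[0] + p < -7
Before skip: store(data, p, d)[d + 1] + d != 0 && store(data, p, d)[0] + p < -7
Before p := d: store(data, d, d)[d + 1] + d != 0 && store(data, d, d)[0] + d < -7
Before data[p + 3] := p + 1: store(store(data, p + 3, p + 1), d, d)[d + 1] + d != 0 && store(store(data, p + 3, p + 1), d, d)[0] + d < -7
Before assert p + 4 < -8: p < -12 && store(store(data, p + 3, p + 1), d, d)[d + 1] + d != 0 && store(store(data, p + 3, p + 1), d, d)[0] + d < -7
Before b := d + 9: p < -12 && store(store(data, p + 3, p + 1), d, d)[d + 1] + d != 0 && store(store(data, p + 3, p + 1), d, d)[0] + d < -7
The weakest precondition is p < -12 && store(store(data, p + 3, p + 1), d, d)[d + 1] + d != 0 && store(store(data, p + 3, p + 1), d, d)[0] + d < -7.
Check whether p < -12 && store(store(data, p + 3, p + 1), d, d)[d + 1] + d != 0 && store(store(data, p + 3, p + 1), d, d)[0] + d < -8 implies it.
Every state satisfying the precondition satisfies the weakest precondition: the implication holds.
Answer: valid


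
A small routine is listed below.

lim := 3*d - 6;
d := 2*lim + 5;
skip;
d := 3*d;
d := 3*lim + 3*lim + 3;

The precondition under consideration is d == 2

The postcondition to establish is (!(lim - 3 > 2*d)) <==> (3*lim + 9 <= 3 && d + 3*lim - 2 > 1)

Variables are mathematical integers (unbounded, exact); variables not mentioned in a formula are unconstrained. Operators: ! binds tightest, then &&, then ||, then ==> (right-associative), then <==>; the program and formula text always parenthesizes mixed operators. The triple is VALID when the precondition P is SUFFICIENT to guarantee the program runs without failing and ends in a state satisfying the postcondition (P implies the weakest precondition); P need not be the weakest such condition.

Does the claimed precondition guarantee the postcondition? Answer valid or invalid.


Working backward. After the program, the postcondition (!(lim - 3 > 2*d)) <==> (3*lim + 9 <= 3 && d + 3*lim - 2 > 1) must hold; in canonical form it is (!(lim > 2*d + 3)) <==> (3*lim <= -6 && d + 3*lim > 3).
Before d := 3*lim + 3*lim + 3: (!(11*lim < -9)) <==> (3*lim <= -6 && 9*lim > 0)
Before d := 3*d: (!(11*lim < -9)) <==> (3*lim <= -6 && 9*lim > 0)
Before skip: (!(11*lim < -9)) <==> (3*lim <= -6 && 9*lim > 0)
Before d := 2*lim + 5: (!(11*lim < -9)) <==> (3*lim <= -6 && 9*lim > 0)
Before lim := 3*d - 6: (!(33*d < 57)) <==> (9*d <= 12 && 27*d > 54)
The weakest precondition is (!(33*d < 57)) <==> (9*d <= 12 && 27*d > 54).
Check whether d == 2 implies it.
Countermodel: at the initial state d = 2, the precondition holds but the weakest precondition fails.
Answer: invalid


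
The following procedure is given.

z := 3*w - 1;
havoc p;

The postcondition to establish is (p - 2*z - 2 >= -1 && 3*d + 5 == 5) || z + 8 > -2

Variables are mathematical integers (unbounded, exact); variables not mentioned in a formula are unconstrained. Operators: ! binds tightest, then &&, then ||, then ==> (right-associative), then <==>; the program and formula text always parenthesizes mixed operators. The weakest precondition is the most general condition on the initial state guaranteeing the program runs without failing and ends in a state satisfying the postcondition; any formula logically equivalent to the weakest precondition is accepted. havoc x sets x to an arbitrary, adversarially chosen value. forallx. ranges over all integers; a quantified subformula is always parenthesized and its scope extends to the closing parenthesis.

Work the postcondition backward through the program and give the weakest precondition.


Working backward. After the program, the postcondition (p - 2*z - 2 >= -1 && 3*d + 5 == 5) || z + 8 > -2 must hold; in canonical form it is (p >= 2*z + 1 && 3*d == 0) || z > -10.
Before havoc p: forall p_1. ((p_1 >= 2*z + 1 && 3*d == 0) || z > -10)
Before z := 3*w - 1: forall p_1. ((p_1 >= 6*w - 1 && 3*d == 0) || 3*w > -9)
Answer: WP = forall p_1. ((p_1 >= 6*w - 1 && 3*d == 0) || 3*w > -9)


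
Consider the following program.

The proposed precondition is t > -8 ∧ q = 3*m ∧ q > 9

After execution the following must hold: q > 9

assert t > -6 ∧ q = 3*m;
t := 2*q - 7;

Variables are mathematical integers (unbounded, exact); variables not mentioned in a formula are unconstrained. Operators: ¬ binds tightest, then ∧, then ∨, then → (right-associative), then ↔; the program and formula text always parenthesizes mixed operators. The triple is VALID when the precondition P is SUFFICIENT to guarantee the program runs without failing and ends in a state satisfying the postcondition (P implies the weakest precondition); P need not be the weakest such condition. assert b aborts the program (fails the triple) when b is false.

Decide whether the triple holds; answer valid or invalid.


Working backward. After the program, q > 9 must hold.
Before t := 2*q - 7: q > 9
Before assert t > -6 ∧ q = 3*m: t > -6 ∧ q = 3*m ∧ q > 9
The weakest precondition is t > -6 ∧ q = 3*m ∧ q > 9.
Check whether t > -8 ∧ q = 3*m ∧ q > 9 implies it.
Countermodel: at the initial state m = 4, q = 12, t = -7, the precondition holds but the weakest precondition fails.
Answer: invalid


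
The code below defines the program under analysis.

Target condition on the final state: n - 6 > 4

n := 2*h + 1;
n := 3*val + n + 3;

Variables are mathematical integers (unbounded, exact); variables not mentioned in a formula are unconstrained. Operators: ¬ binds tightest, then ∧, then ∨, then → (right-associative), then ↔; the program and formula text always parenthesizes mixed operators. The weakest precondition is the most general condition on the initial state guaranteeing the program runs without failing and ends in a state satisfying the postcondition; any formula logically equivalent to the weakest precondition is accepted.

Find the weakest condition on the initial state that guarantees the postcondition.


Working backward. After the program, the postcondition n - 6 > 4 must hold; in canonical form it is n > 10.
Before n := 3*val + n + 3: n + 3*val > 7
Before n := 2*h + 1: 2*h + 3*val > 6
Answer: WP = 2*h + 3*val > 6


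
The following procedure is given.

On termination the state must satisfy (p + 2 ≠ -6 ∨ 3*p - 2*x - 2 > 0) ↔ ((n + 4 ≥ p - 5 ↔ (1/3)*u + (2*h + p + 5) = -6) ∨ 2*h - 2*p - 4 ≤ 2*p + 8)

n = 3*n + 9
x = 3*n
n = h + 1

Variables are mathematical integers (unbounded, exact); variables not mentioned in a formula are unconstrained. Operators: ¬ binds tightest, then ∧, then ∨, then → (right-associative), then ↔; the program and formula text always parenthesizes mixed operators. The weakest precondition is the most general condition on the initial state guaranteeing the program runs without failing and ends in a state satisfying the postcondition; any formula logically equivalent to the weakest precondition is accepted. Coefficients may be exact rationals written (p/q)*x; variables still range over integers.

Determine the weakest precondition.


Working backward. After the program, the postcondition (p + 2 ≠ -6 ∨ 3*p - 2*x - 2 > 0) ↔ ((n + 4 ≥ p - 5 ↔ (1/3)*u + (2*h + p + 5) = -6) ∨ 2*h - 2*p - 4 ≤ 2*p + 8) must hold; in canonical form it is (p ≠ -8 ∨ 3*p > 2*x + 2) ↔ ((n ≥ p - 9 ↔ 2*h + p + (1/3)*u = -11) ∨ 2*h ≤ 4*p + 12).
Before n := h + 1: (p ≠ -8 ∨ 3*p > 2*x + 2) ↔ ((h ≥ p - 10 ↔ 2*h + p + (1/3)*u = -11) ∨ 2*h ≤ 4*p + 12)
Before x := 3*n: (p ≠ -8 ∨ 3*p > 6*n + 2) ↔ ((h ≥ p - 10 ↔ 2*h + p + (1/3)*u = -11) ∨ 2*h ≤ 4*p + 12)
Before n := 3*n + 9: (p ≠ -8 ∨ 3*p > 18*n + 56) ↔ ((h ≥ p - 10 ↔ 2*h + p + (1/3)*u = -11) ∨ 2*h ≤ 4*p + 12)
Answer: WP = (p ≠ -8 ∨ 3*p > 18*n + 56) ↔ ((h ≥ p - 10 ↔ 2*h + p + (1/3)*u = -11) ∨ 2*h ≤ 4*p + 12)


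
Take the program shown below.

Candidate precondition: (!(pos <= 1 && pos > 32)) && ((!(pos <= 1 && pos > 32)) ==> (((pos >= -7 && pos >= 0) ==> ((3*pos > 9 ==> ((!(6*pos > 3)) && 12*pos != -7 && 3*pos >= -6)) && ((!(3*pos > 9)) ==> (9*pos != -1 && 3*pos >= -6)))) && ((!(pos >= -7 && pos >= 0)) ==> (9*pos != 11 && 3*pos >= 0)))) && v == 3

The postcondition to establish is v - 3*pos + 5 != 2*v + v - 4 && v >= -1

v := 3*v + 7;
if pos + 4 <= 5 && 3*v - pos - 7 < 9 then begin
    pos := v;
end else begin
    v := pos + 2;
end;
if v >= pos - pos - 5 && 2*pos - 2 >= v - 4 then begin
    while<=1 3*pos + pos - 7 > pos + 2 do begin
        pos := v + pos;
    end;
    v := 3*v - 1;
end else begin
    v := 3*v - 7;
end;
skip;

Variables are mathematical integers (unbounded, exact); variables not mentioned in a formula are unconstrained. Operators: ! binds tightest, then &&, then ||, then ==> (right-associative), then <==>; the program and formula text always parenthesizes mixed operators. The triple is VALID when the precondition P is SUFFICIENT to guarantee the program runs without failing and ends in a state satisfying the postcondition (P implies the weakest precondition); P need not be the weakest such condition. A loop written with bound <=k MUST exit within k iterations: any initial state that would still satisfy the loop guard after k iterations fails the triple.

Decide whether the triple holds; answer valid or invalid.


Working backward. After the program, the postcondition v - 3*pos + 5 != 2*v + v - 4 && v >= -1 must hold; in canonical form it is 3*pos + 2*v != 9 && v >= -1.
Before skip: 3*pos + 2*v != 9 && v >= -1
Then branch requires (3*pos > 9 ==> ((!(3*pos + 3*v > 9)) && 3*pos + 9*v != 11 && 3*v >= 0)) && ((!(3*pos > 9)) ==> (3*pos + 6*v != 11 && 3*v >= 0)); else branch requires 3*pos + 6*v != 23 && 3*v >= 6.
Before the if: ((v >= -5 && 2*pos >= v - 2) ==> ((3*pos > 9 ==> ((!(3*pos + 3*v > 9)) && 3*pos + 9*v != 11 && 3*v >= 0)) && ((!(3*pos > 9)) ==> (3*pos + 6*v != 11 && 3*v >= 0)))) && ((!(v >= -5 && 2*pos >= v - 2)) ==> (3*pos + 6*v != 23 && 3*v >= 6))
Then branch requires ((v >= -5 && v >= -2) ==> ((3*v > 9 ==> ((!(6*v > 9)) && 12*v != 11 && 3*v >= 0)) && ((!(3*v > 9)) ==> (9*v != 11 && 3*v >= 0)))) && ((!(v >= -5 && v >= -2)) ==> (9*v != 23 && 3*v >= 6)); else branch requires ((pos >= -7 && pos >= 0) ==> ((3*pos > 9 ==> ((!(6*pos > 3)) && 12*pos != -7 && 3*pos >= -6)) && ((!(3*pos > 9)) ==> (9*pos != -1 && 3*pos >= -6)))) && ((!(pos >= -7 && pos >= 0)) ==> (9*pos != 11 && 3*pos >= 0)).
Before the if: ((pos <= 1 && 3*v < pos + 16) ==> (((v >= -5 && v >= -2) ==> ((3*v > 9 ==> ((!(6*v > 9)) && 12*v != 11 && 3*v >= 0)) && ((!(3*v > 9)) ==> (9*v != 11 && 3*v >= 0)))) && ((!(v >= -5 && v >= -2)) ==> (9*v != 23 && 3*v >= 6)))) && ((!(pos <= 1 && 3*v < pos + 16)) ==> (((pos >= -7 && pos >= 0) ==> ((3*pos > 9 ==> ((!(6*pos > 3)) && 12*pos != -7 && 3*pos >= -6)) && ((!(3*pos > 9)) ==> (9*pos != -1 && 3*pos >= -6)))) && ((!(pos >= -7 && pos >= 0)) ==> (9*pos != 11 && 3*pos >= 0))))
Before v := 3*v + 7: ((pos <= 1 && 9*v < pos - 5) ==> (((3*v >= -12 && 3*v >= -9) ==> ((9*v > -12 ==> ((!(18*v > -33)) && 36*v != -73 && 9*v >= -21)) && ((!(9*v > -12)) ==> (27*v != -52 && 9*v >= -21)))) && ((!(3*v >= -12 && 3*v >= -9)) ==> (27*v != -40 && 9*v >= -15)))) && ((!(pos <= 1 && 9*v < pos - 5)) ==> (((pos >= -7 && pos >= 0) ==> ((3*pos > 9 ==> ((!(6*pos > 3)) && 12*pos != -7 && 3*pos >= -6)) && ((!(3*pos > 9)) ==> (9*pos != -1 && 3*pos >= -6)))) && ((!(pos >= -7 && pos >= 0)) ==> (9*pos != 11 && 3*pos >= 0))))
The weakest precondition is ((pos <= 1 && 9*v < pos - 5) ==> (((3*v >= -12 && 3*v >= -9) ==> ((9*v > -12 ==> ((!(18*v > -33)) && 36*v != -73 && 9*v >= -21)) && ((!(9*v > -12)) ==> (27*v != -52 && 9*v >= -21)))) && ((!(3*v >= -12 && 3*v >= -9)) ==> (27*v != -40 && 9*v >= -15)))) && ((!(pos <= 1 && 9*v < pos - 5)) ==> (((pos >= -7 && pos >= 0) ==> ((3*pos > 9 ==> ((!(6*pos > 3)) && 12*pos != -7 && 3*pos >= -6)) && ((!(3*pos > 9)) ==> (9*pos != -1 && 3*pos >= -6)))) && ((!(pos >= -7 && pos >= 0)) ==> (9*pos != 11 && 3*pos >= 0)))).
Check whether (!(pos <= 1 && pos > 32)) && ((!(pos <= 1 && pos > 32)) ==> (((pos >= -7 && pos >= 0) ==> ((3*pos > 9 ==> ((!(6*pos > 3)) && 12*pos != -7 && 3*pos >= -6)) && ((!(3*pos > 9)) ==> (9*pos != -1 && 3*pos >= -6)))) && ((!(pos >= -7 && pos >= 0)) ==> (9*pos != 11 && 3*pos >= 0)))) && v == 3 implies it.
Every state satisfying the precondition satisfies the weakest precondition: the implication holds.
Answer: valid
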